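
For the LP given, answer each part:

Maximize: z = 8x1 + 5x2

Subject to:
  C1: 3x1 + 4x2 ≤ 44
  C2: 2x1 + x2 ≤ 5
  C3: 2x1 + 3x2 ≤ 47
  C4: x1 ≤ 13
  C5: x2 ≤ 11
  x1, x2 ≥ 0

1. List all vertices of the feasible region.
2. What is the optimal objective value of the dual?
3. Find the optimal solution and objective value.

1. (0, 0), (2.5, 0), (0, 5)
2. 25 (by strong duality, equal to the primal optimum)
3. x1 = 0, x2 = 5, z = 25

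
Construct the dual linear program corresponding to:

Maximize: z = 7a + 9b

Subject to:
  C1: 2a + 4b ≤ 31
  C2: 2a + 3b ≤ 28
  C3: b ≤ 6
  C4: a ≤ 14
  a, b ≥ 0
Minimize: z = 31y1 + 28y2 + 6y3 + 14y4

Subject to:
  C1: -2y1 - 2y2 - y4 ≤ -7
  C2: -4y1 - 3y2 - y3 ≤ -9
  y1, y2, y3, y4 ≥ 0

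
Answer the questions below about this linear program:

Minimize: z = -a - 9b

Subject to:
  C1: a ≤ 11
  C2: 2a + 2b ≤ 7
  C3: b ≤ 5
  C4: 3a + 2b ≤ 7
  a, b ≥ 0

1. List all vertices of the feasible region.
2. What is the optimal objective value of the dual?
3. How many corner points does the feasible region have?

1. (0, 0), (2.333, 0), (0, 3.5)
2. -31.5 (by strong duality, equal to the primal optimum)
3. 3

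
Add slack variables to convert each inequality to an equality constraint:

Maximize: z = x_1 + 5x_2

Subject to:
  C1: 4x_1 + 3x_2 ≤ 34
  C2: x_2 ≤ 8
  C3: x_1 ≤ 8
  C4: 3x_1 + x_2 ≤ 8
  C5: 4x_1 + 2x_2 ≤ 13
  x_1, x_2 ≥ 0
max z = x_1 + 5x_2

s.t.
  4x_1 + 3x_2 + s1 = 34
  x_2 + s2 = 8
  x_1 + s3 = 8
  3x_1 + x_2 + s4 = 8
  4x_1 + 2x_2 + s5 = 13
  x_1, x_2, s1, s2, s3, s4, s5 ≥ 0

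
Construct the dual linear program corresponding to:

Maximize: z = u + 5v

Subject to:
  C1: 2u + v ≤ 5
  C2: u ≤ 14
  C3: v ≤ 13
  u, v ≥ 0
Minimize: z = 5y1 + 14y2 + 13y3

Subject to:
  C1: -2y1 - y2 ≤ -1
  C2: -y1 - y3 ≤ -5
  y1, y2, y3 ≥ 0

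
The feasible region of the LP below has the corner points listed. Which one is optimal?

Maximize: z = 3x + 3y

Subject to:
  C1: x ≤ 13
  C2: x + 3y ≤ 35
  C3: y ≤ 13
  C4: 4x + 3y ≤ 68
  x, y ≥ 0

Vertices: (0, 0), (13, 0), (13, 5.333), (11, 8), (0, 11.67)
Evaluating z = 3x + 3y at each vertex:
  (0, 0): z = 0
  (13, 0): z = 39
  (13, 5.333): z = 55
  (11, 8): z = 57
  (0, 11.67): z = 35

The largest value is z = 57, attained at (11, 8).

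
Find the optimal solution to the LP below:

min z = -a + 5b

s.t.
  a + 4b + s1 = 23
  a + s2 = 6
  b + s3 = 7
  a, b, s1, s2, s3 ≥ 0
Each vertex is the intersection of two constraint boundaries that also satisfies all remaining constraints:
  a = 0 and b = 0 → (0, 0)
  a = 6 and b = 0 → (6, 0)
  a + 4b = 23 and a = 6 → (6, 4.25)
  a + 4b = 23 and a = 0 → (0, 5.75)

Evaluating z = -a + 5b at each vertex:
  (0, 0): z = 0
  (6, 0): z = -6
  (6, 4.25): z = 15.25
  (0, 5.75): z = 28.75

The minimum is at (6, 0) with z = -6.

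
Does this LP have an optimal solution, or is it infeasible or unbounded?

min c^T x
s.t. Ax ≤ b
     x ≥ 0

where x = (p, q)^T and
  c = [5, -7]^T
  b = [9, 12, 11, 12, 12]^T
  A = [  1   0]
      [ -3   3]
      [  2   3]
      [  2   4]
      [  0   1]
The point (0, 3) satisfies every constraint, so the LP is feasible; the constraints give p ≤ 9 and q ≤ 12, which with p, q ≥ 0 keep the feasible region inside a bounded box. A feasible, bounded LP attains a finite optimum at a vertex.

Evaluating z = 5p - 7q at each vertex:
  (0, 0): z = 0
  (5.5, 0): z = 27.5
  (4, 1): z = 13
  (0, 3): z = -21

Bounded optimum: z* = -21 at (0, 3).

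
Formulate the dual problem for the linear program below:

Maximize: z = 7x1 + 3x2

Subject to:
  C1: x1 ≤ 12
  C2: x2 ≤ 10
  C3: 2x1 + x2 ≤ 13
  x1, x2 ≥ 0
Minimize: z = 12y1 + 10y2 + 13y3

Subject to:
  C1: -y1 - 2y3 ≤ -7
  C2: -y2 - y3 ≤ -3
  y1, y2, y3 ≥ 0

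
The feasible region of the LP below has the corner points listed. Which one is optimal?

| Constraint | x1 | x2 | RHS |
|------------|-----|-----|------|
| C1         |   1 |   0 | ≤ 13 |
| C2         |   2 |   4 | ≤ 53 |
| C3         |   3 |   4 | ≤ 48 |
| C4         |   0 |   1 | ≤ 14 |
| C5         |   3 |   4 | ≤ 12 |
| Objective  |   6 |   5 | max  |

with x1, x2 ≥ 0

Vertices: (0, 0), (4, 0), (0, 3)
Evaluating z = 6x1 + 5x2 at each vertex:
  (0, 0): z = 0
  (4, 0): z = 24
  (0, 3): z = 15

The largest value is z = 24, attained at (4, 0).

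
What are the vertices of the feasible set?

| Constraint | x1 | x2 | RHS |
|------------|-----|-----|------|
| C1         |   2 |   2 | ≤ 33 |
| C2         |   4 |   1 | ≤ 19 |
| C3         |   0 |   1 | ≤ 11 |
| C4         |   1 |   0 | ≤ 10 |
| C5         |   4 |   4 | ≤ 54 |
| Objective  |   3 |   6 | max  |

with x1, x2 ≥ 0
Each vertex is the intersection of two constraint boundaries that also satisfies all remaining constraints:
  x1 = 0 and x2 = 0 → (0, 0)
  4x1 + x2 = 19 and x2 = 0 → (4.75, 0)
  4x1 + x2 = 19 and x2 = 11 → (2, 11)
  x2 = 11 and x1 = 0 → (0, 11)

Vertices: (0, 0), (4.75, 0), (2, 11), (0, 11)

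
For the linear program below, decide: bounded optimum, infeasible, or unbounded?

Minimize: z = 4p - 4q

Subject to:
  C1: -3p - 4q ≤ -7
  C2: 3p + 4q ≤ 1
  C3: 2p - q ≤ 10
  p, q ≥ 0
C2 requires 3p + 4q ≤ 1, while C1 (-3p - 4q ≤ -7) is equivalent to 3p + 4q ≥ 7. Together they would need 7 ≤ 3p + 4q ≤ 1, which is impossible since 7 > 1. No point satisfies all constraints.

Infeasible: no point satisfies all constraints simultaneously.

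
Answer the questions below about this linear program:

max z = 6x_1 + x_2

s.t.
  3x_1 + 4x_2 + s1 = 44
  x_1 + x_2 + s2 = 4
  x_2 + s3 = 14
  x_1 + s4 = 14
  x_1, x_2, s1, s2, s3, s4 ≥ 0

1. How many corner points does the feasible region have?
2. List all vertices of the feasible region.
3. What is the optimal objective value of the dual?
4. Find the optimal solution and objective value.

1. 3
2. (0, 0), (4, 0), (0, 4)
3. 24 (by strong duality, equal to the primal optimum)
4. x_1 = 4, x_2 = 0, z = 24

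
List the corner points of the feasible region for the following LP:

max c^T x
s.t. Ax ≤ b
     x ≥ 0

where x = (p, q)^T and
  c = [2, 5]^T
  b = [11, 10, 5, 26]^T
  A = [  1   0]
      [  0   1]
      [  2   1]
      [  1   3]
Each vertex is the intersection of two constraint boundaries that also satisfies all remaining constraints:
  p = 0 and q = 0 → (0, 0)
  2p + q = 5 and q = 0 → (2.5, 0)
  2p + q = 5 and p = 0 → (0, 5)

Vertices: (0, 0), (2.5, 0), (0, 5)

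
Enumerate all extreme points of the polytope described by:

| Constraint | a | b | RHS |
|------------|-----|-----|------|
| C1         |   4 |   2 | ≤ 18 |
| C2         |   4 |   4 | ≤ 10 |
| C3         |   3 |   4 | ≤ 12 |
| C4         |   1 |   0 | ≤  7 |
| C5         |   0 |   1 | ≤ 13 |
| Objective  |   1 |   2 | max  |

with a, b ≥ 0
Each vertex is the intersection of two constraint boundaries that also satisfies all remaining constraints:
  a = 0 and b = 0 → (0, 0)
  4a + 4b = 10 and b = 0 → (2.5, 0)
  4a + 4b = 10 and a = 0 → (0, 2.5)

Vertices: (0, 0), (2.5, 0), (0, 2.5)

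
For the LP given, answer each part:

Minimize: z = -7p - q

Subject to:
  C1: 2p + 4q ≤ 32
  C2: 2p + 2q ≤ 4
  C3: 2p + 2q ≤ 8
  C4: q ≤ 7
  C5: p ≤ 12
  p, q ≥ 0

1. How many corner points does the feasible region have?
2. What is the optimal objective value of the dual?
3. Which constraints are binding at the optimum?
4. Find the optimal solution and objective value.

1. 3
2. -14 (by strong duality, equal to the primal optimum)
3. C2, q ≥ 0
4. p = 2, q = 0, z = -14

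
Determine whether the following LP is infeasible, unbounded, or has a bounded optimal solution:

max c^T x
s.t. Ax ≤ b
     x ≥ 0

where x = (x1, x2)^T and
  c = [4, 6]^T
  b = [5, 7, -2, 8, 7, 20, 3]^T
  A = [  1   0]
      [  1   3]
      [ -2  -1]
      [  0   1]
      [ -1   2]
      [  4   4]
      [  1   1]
The point (1, 2) satisfies every constraint, so the LP is feasible; the constraints give x1 ≤ 5 and x2 ≤ 8, which with x1, x2 ≥ 0 keep the feasible region inside a bounded box. A feasible, bounded LP attains a finite optimum at a vertex.

Evaluating z = 4x1 + 6x2 at each vertex:
  (1, 0): z = 4
  (3, 0): z = 12
  (1, 2): z = 16
  (0, 2.333): z = 14
  (0, 2): z = 12

The LP has an optimal solution: (1, 2) with z = 16.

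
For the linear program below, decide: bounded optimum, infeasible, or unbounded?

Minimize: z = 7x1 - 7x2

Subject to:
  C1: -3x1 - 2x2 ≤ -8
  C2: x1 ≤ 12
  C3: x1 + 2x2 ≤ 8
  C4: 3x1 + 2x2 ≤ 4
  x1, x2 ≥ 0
C4 requires 3x1 + 2x2 ≤ 4, while C1 (-3x1 - 2x2 ≤ -8) is equivalent to 3x1 + 2x2 ≥ 8. Together they would need 8 ≤ 3x1 + 2x2 ≤ 4, which is impossible since 8 > 4. No point satisfies all constraints.

Infeasible — the constraint set is empty.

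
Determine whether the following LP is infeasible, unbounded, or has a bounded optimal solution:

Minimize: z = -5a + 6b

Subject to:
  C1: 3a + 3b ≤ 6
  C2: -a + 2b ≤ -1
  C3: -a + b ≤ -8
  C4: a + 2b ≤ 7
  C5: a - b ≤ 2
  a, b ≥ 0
C5 requires a - b ≤ 2, while C3 (-a + b ≤ -8) is equivalent to a - b ≥ 8. Together they would need 8 ≤ a - b ≤ 2, which is impossible since 8 > 2. No point satisfies all constraints.

Infeasible — the constraint set is empty.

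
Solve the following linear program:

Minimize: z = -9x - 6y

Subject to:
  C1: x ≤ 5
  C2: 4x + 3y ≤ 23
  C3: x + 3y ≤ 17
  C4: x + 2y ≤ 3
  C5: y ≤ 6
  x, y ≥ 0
Each vertex is the intersection of two constraint boundaries that also satisfies all remaining constraints:
  x = 0 and y = 0 → (0, 0)
  x + 2y = 3 and y = 0 → (3, 0)
  x + 2y = 3 and x = 0 → (0, 1.5)

Evaluating z = -9x - 6y at each vertex:
  (0, 0): z = 0
  (3, 0): z = -27
  (0, 1.5): z = -9

The minimum is at (3, 0) with z = -27.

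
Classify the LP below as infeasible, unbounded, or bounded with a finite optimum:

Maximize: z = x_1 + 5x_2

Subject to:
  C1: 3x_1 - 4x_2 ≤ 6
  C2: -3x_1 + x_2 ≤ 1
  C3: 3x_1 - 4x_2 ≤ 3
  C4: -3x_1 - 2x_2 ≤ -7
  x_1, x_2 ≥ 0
Feasible point: (1, 2) satisfies every constraint, so the LP is feasible.
Direction d = (1, 1): for each constraint row a, a·d ≤ 0 —
  (3)(1) + (-4)(1) = -1 ≤ 0
  (-3)(1) + (1)(1) = -2 ≤ 0
  (3)(1) + (-4)(1) = -1 ≤ 0
  (-3)(1) + (-2)(1) = -5 ≤ 0
and d ≥ 0, so (1, 2) + t·d stays feasible for every t ≥ 0. Along this ray z = x_1 + 5x_2 changes by 6 per unit t, so z → +∞.

The LP is unbounded; z can be made arbitrarily large.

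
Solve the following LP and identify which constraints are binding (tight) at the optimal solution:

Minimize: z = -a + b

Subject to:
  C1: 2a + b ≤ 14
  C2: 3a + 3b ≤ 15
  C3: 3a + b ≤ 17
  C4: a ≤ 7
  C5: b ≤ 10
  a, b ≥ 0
Optimal: a = 5, b = 0
Slack at optimum:
  C1: slack = 4
  C2: slack = 0 (binding)
  C3: slack = 2
  C4: slack = 2
  C5: slack = 10
  a ≥ 0: a = 5
  b ≥ 0: b = 0 (binding)
Binding constraints: C2, b ≥ 0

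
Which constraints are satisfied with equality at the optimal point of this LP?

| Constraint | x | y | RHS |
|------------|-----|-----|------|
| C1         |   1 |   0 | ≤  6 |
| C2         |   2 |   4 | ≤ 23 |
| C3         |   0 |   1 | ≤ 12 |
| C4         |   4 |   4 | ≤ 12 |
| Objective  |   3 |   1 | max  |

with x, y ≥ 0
Optimal: x = 3, y = 0
Slack at optimum:
  C1: slack = 3
  C2: slack = 17
  C3: slack = 12
  C4: slack = 0 (binding)
  x ≥ 0: x = 3
  y ≥ 0: y = 0 (binding)
Binding constraints: C4, y ≥ 0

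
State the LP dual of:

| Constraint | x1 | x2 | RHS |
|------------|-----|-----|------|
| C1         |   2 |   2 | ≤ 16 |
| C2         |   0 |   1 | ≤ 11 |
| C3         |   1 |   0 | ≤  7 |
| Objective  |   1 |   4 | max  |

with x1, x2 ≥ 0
Minimize: z = 16y1 + 11y2 + 7y3

Subject to:
  C1: -2y1 - y3 ≤ -1
  C2: -2y1 - y2 ≤ -4
  y1, y2, y3 ≥ 0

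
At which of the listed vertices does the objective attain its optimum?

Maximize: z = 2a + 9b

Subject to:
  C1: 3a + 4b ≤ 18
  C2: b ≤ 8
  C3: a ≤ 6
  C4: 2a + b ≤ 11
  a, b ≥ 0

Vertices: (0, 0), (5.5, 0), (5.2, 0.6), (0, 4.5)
Evaluating z = 2a + 9b at each vertex:
  (0, 0): z = 0
  (5.5, 0): z = 11
  (5.2, 0.6): z = 15.8
  (0, 4.5): z = 40.5

The largest value is z = 40.5, attained at (0, 4.5).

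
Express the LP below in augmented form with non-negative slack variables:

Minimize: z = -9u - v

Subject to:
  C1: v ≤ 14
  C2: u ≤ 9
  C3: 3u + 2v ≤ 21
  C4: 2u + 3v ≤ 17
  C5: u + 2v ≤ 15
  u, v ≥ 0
min z = -9u - v

s.t.
  v + s1 = 14
  u + s2 = 9
  3u + 2v + s3 = 21
  2u + 3v + s4 = 17
  u + 2v + s5 = 15
  u, v, s1, s2, s3, s4, s5 ≥ 0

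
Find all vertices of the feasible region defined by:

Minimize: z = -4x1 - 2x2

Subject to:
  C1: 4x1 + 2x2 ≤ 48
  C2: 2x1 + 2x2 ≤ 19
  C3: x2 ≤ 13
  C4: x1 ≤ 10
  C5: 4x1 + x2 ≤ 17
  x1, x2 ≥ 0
Each vertex is the intersection of two constraint boundaries that also satisfies all remaining constraints:
  x1 = 0 and x2 = 0 → (0, 0)
  4x1 + x2 = 17 and x2 = 0 → (4.25, 0)
  2x1 + 2x2 = 19 and 4x1 + x2 = 17 → (2.5, 7)
  2x1 + 2x2 = 19 and x1 = 0 → (0, 9.5)

Vertices: (0, 0), (4.25, 0), (2.5, 7), (0, 9.5)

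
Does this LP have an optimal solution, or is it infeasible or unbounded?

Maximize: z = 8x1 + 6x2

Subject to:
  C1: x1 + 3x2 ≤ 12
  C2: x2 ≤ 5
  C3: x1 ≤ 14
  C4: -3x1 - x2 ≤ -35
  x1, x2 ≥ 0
The point (12, 0) satisfies every constraint, so the LP is feasible; the constraints give x1 ≤ 14 and x2 ≤ 5, which with x1, x2 ≥ 0 keep the feasible region inside a bounded box. A feasible, bounded LP attains a finite optimum at a vertex.

The LP has an optimal solution: (12, 0) with z = 96.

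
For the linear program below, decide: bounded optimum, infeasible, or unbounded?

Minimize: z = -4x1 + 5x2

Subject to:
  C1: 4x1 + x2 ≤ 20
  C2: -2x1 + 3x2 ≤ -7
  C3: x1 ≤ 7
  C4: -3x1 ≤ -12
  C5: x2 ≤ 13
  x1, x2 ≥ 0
The point (5, 0) satisfies every constraint, so the LP is feasible; the constraints give x1 ≤ 7 and x2 ≤ 13, which with x1, x2 ≥ 0 keep the feasible region inside a bounded box. A feasible, bounded LP attains a finite optimum at a vertex.

Evaluating z = -4x1 + 5x2 at each vertex:
  (4, 0): z = -16
  (5, 0): z = -20
  (4.786, 0.8571): z = -14.86
  (4, 0.3333): z = -14.33

The LP has an optimal solution: (5, 0) with z = -20.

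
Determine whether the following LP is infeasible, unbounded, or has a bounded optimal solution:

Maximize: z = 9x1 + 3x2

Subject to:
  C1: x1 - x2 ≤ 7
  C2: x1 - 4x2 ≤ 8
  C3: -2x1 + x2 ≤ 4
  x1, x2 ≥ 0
Feasible point: (0, 0) satisfies every constraint, so the LP is feasible.
Direction d = (1, 1): for each constraint row a, a·d ≤ 0 —
  (1)(1) + (-1)(1) = 0 ≤ 0
  (1)(1) + (-4)(1) = -3 ≤ 0
  (-2)(1) + (1)(1) = -1 ≤ 0
and d ≥ 0, so (0, 0) + t·d stays feasible for every t ≥ 0. Along this ray z = 9x1 + 3x2 changes by 12 per unit t, so z → +∞.

The LP is unbounded; z can be made arbitrarily large.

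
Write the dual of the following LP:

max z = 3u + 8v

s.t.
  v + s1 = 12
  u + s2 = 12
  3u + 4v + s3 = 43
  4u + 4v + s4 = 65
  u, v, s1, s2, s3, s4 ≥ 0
Minimize: z = 12y1 + 12y2 + 43y3 + 65y4

Subject to:
  C1: -y2 - 3y3 - 4y4 ≤ -3
  C2: -y1 - 4y3 - 4y4 ≤ -8
  y1, y2, y3, y4 ≥ 0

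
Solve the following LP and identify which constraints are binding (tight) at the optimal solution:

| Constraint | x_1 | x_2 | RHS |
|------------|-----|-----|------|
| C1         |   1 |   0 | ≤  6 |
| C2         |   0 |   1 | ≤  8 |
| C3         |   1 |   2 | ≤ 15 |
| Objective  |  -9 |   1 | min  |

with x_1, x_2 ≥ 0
Optimal: x_1 = 6, x_2 = 0
Slack at optimum:
  C1: slack = 0 (binding)
  C2: slack = 8
  C3: slack = 9
  x_1 ≥ 0: x_1 = 6
  x_2 ≥ 0: x_2 = 0 (binding)
Binding constraints: C1, x_2 ≥ 0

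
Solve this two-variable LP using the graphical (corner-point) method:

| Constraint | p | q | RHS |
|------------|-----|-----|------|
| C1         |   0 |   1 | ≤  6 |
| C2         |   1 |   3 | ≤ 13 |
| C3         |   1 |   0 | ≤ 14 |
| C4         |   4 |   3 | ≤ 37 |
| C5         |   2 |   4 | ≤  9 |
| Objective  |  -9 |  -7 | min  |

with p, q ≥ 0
Each vertex is the intersection of two constraint boundaries that also satisfies all remaining constraints:
  p = 0 and q = 0 → (0, 0)
  2p + 4q = 9 and q = 0 → (4.5, 0)
  2p + 4q = 9 and p = 0 → (0, 2.25)

Evaluating z = -9p - 7q at each vertex:
  (0, 0): z = 0
  (4.5, 0): z = -40.5
  (0, 2.25): z = -15.75

The minimum is at (4.5, 0) with z = -40.5.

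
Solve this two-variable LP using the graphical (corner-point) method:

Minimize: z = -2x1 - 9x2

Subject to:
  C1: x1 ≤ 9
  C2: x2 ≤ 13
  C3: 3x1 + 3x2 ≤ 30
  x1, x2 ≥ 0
x1 = 0, x2 = 10, z = -90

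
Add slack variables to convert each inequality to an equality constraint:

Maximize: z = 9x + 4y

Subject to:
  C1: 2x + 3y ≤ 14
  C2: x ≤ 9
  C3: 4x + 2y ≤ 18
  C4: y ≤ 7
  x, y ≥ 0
max z = 9x + 4y

s.t.
  2x + 3y + s1 = 14
  x + s2 = 9
  4x + 2y + s3 = 18
  y + s4 = 7
  x, y, s1, s2, s3, s4 ≥ 0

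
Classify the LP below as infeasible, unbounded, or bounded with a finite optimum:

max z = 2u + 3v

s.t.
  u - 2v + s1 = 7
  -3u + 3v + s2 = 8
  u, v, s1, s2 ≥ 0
Feasible point: (0, 0) satisfies every constraint, so the LP is feasible.
Direction d = (1, 1): for each constraint row a, a·d ≤ 0 —
  (1)(1) + (-2)(1) = -1 ≤ 0
  (-3)(1) + (3)(1) = 0 ≤ 0
and d ≥ 0, so (0, 0) + t·d stays feasible for every t ≥ 0. Along this ray z = 2u + 3v changes by 5 per unit t, so z → +∞.

Unbounded — the objective can increase without bound over the feasible region.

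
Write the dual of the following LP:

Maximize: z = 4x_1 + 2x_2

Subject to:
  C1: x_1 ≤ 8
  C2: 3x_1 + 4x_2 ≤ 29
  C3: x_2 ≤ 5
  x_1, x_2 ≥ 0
Minimize: z = 8y1 + 29y2 + 5y3

Subject to:
  C1: -y1 - 3y2 ≤ -4
  C2: -4y2 - y3 ≤ -2
  y1, y2, y3 ≥ 0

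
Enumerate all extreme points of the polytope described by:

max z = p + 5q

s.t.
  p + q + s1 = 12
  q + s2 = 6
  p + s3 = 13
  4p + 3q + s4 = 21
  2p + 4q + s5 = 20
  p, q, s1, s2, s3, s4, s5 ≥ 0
Each vertex is the intersection of two constraint boundaries that also satisfies all remaining constraints:
  p = 0 and q = 0 → (0, 0)
  4p + 3q = 21 and q = 0 → (5.25, 0)
  4p + 3q = 21 and 2p + 4q = 20 → (2.4, 3.8)
  2p + 4q = 20 and p = 0 → (0, 5)

Vertices: (0, 0), (5.25, 0), (2.4, 3.8), (0, 5)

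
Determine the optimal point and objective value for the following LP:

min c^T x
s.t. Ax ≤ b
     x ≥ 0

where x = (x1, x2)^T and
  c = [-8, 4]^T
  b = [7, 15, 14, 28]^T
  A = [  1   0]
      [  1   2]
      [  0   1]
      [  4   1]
Each vertex is the intersection of two constraint boundaries that also satisfies all remaining constraints:
  x1 = 0 and x2 = 0 → (0, 0)
  x1 = 7 and 4x1 + x2 = 28 → (7, 0)
  x1 + 2x2 = 15 and 4x1 + x2 = 28 → (5.857, 4.571)
  x1 + 2x2 = 15 and x1 = 0 → (0, 7.5)

Evaluating z = -8x1 + 4x2 at each vertex:
  (0, 0): z = 0
  (7, 0): z = -56
  (5.857, 4.571): z = -28.57
  (0, 7.5): z = 30

The minimum is at (7, 0) with z = -56.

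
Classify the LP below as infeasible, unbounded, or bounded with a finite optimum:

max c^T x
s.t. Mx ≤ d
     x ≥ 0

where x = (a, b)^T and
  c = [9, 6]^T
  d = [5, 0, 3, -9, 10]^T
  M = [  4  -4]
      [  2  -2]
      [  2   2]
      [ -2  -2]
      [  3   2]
One constraint requires 2a + 2b ≤ 3, while the constraint -2a - 2b ≤ -9 is equivalent to 2a + 2b ≥ 9. Together they would need 9 ≤ 2a + 2b ≤ 3, which is impossible since 9 > 3. No point satisfies all constraints.

The feasible region is empty; the LP is infeasible.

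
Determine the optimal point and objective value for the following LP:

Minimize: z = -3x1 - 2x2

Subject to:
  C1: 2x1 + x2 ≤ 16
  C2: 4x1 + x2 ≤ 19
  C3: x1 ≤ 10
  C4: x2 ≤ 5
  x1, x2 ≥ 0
Each vertex is the intersection of two constraint boundaries that also satisfies all remaining constraints:
  x1 = 0 and x2 = 0 → (0, 0)
  4x1 + x2 = 19 and x2 = 0 → (4.75, 0)
  4x1 + x2 = 19 and x2 = 5 → (3.5, 5)
  x2 = 5 and x1 = 0 → (0, 5)

Evaluating z = -3x1 - 2x2 at each vertex:
  (0, 0): z = 0
  (4.75, 0): z = -14.25
  (3.5, 5): z = -20.5
  (0, 5): z = -10

The minimum is at (3.5, 5) with z = -20.5.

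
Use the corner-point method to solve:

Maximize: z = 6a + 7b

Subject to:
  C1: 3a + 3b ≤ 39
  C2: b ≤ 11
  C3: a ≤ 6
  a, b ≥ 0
Each vertex is the intersection of two constraint boundaries that also satisfies all remaining constraints:
  a = 0 and b = 0 → (0, 0)
  a = 6 and b = 0 → (6, 0)
  3a + 3b = 39 and a = 6 → (6, 7)
  3a + 3b = 39 and b = 11 → (2, 11)
  b = 11 and a = 0 → (0, 11)

Evaluating z = 6a + 7b at each vertex:
  (0, 0): z = 0
  (6, 0): z = 36
  (6, 7): z = 85
  (2, 11): z = 89
  (0, 11): z = 77

The maximum is at (2, 11) with z = 89.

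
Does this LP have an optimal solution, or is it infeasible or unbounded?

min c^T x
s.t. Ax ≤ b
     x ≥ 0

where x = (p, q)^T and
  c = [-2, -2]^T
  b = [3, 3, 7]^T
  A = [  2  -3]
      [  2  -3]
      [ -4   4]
Feasible point: (0, 0) satisfies every constraint, so the LP is feasible.
Direction d = (1, 1): for each constraint row a, a·d ≤ 0 —
  (2)(1) + (-3)(1) = -1 ≤ 0
  (2)(1) + (-3)(1) = -1 ≤ 0
  (-4)(1) + (4)(1) = 0 ≤ 0
and d ≥ 0, so (0, 0) + t·d stays feasible for every t ≥ 0. Along this ray z = -2p - 2q changes by -4 per unit t, so z → −∞.

Unbounded — the objective can decrease without bound over the feasible region.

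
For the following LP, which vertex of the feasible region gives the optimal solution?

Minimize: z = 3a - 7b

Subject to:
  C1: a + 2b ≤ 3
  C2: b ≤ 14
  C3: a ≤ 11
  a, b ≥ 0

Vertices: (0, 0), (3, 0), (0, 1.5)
(0, 1.5) with z = -10.5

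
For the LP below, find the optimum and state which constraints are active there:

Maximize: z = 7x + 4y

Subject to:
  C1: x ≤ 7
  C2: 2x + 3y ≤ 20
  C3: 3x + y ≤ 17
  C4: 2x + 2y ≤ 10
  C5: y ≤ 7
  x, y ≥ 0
Optimal: x = 5, y = 0
Slack at optimum:
  C1: slack = 2
  C2: slack = 10
  C3: slack = 2
  C4: slack = 0 (binding)
  C5: slack = 7
  x ≥ 0: x = 5
  y ≥ 0: y = 0 (binding)
Binding constraints: C4, y ≥ 0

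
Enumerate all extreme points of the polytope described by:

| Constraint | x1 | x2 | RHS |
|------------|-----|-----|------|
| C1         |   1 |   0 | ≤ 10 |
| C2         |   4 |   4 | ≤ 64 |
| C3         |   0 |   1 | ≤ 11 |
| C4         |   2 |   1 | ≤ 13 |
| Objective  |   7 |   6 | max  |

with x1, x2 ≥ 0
Each vertex is the intersection of two constraint boundaries that also satisfies all remaining constraints:
  x1 = 0 and x2 = 0 → (0, 0)
  2x1 + x2 = 13 and x2 = 0 → (6.5, 0)
  x2 = 11 and 2x1 + x2 = 13 → (1, 11)
  x2 = 11 and x1 = 0 → (0, 11)

Vertices: (0, 0), (6.5, 0), (1, 11), (0, 11)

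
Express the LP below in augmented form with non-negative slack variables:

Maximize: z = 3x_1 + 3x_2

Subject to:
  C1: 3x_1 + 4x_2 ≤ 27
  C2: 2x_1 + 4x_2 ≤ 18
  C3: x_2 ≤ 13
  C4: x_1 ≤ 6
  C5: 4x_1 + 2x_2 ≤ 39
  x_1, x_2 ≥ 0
max z = 3x_1 + 3x_2

s.t.
  3x_1 + 4x_2 + s1 = 27
  2x_1 + 4x_2 + s2 = 18
  x_2 + s3 = 13
  x_1 + s4 = 6
  4x_1 + 2x_2 + s5 = 39
  x_1, x_2, s1, s2, s3, s4, s5 ≥ 0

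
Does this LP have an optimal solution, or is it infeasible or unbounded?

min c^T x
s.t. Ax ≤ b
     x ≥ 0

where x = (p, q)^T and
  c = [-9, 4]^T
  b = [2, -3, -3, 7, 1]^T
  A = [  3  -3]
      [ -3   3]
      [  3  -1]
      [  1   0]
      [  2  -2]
One constraint requires 3p - 3q ≤ 2, while the constraint -3p + 3q ≤ -3 is equivalent to 3p - 3q ≥ 3. Together they would need 3 ≤ 3p - 3q ≤ 2, which is impossible since 3 > 2. No point satisfies all constraints.

Infeasible — the constraint set is empty.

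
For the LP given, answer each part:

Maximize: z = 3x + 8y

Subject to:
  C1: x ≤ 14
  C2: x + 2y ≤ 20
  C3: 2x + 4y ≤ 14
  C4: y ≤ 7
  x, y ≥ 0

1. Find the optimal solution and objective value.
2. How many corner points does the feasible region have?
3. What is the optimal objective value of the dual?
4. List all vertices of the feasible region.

1. x = 0, y = 3.5, z = 28
2. 3
3. 28 (by strong duality, equal to the primal optimum)
4. (0, 0), (7, 0), (0, 3.5)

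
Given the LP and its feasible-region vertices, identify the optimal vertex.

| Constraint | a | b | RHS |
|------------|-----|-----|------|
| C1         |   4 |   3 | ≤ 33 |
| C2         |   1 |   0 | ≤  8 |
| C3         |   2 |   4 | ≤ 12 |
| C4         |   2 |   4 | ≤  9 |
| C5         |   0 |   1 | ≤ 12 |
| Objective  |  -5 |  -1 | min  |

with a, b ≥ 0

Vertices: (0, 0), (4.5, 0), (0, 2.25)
(4.5, 0) with z = -22.5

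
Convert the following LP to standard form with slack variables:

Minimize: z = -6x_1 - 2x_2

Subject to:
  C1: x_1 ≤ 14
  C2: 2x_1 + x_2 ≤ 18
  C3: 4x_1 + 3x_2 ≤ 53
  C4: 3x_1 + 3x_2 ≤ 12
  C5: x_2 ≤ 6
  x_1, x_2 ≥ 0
min z = -6x_1 - 2x_2

s.t.
  x_1 + s1 = 14
  2x_1 + x_2 + s2 = 18
  4x_1 + 3x_2 + s3 = 53
  3x_1 + 3x_2 + s4 = 12
  x_2 + s5 = 6
  x_1, x_2, s1, s2, s3, s4, s5 ≥ 0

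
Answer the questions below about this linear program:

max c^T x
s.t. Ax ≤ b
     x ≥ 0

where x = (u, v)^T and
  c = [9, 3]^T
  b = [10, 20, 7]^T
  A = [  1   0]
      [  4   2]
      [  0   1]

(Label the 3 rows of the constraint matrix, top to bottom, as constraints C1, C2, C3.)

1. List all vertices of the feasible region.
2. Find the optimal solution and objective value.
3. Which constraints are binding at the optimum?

1. (0, 0), (5, 0), (1.5, 7), (0, 7)
2. u = 5, v = 0, z = 45
3. C2, v ≥ 0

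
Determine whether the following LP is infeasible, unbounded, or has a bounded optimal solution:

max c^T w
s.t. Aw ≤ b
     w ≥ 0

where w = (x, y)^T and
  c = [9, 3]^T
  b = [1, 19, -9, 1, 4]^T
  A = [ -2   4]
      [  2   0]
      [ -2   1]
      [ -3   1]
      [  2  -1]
One constraint requires 2x - y ≤ 4, while the constraint -2x + y ≤ -9 is equivalent to 2x - y ≥ 9. Together they would need 9 ≤ 2x - y ≤ 4, which is impossible since 9 > 4. No point satisfies all constraints.

The feasible region is empty; the LP is infeasible.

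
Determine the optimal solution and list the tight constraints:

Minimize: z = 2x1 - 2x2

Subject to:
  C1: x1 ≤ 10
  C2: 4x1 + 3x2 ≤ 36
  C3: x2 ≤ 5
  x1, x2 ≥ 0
Optimal: x1 = 0, x2 = 5
Slack at optimum:
  C1: slack = 10
  C2: slack = 21
  C3: slack = 0 (binding)
  x1 ≥ 0: x1 = 0 (binding)
  x2 ≥ 0: x2 = 5
Binding constraints: C3, x1 ≥ 0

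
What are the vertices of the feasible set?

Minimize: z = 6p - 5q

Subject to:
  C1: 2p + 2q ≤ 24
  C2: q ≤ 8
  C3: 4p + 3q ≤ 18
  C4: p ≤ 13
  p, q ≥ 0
Each vertex is the intersection of two constraint boundaries that also satisfies all remaining constraints:
  p = 0 and q = 0 → (0, 0)
  4p + 3q = 18 and q = 0 → (4.5, 0)
  4p + 3q = 18 and p = 0 → (0, 6)

Vertices: (0, 0), (4.5, 0), (0, 6)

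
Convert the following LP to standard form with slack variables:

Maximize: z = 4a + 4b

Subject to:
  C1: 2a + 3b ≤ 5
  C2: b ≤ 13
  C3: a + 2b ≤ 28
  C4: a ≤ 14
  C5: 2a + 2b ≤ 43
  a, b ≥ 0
max z = 4a + 4b

s.t.
  2a + 3b + s1 = 5
  b + s2 = 13
  a + 2b + s3 = 28
  a + s4 = 14
  2a + 2b + s5 = 43
  a, b, s1, s2, s3, s4, s5 ≥ 0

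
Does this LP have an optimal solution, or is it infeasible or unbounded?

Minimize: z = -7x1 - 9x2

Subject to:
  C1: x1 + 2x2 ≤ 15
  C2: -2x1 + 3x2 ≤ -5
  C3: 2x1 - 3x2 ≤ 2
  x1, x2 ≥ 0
C3 requires 2x1 - 3x2 ≤ 2, while C2 (-2x1 + 3x2 ≤ -5) is equivalent to 2x1 - 3x2 ≥ 5. Together they would need 5 ≤ 2x1 - 3x2 ≤ 2, which is impossible since 5 > 2. No point satisfies all constraints.

Infeasible: no point satisfies all constraints simultaneously.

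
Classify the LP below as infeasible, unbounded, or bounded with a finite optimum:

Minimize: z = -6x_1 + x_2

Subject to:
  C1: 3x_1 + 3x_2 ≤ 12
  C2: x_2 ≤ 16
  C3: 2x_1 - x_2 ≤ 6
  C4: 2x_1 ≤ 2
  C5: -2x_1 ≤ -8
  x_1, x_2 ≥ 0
C4 requires 2x_1 ≤ 2, while C5 (-2x_1 ≤ -8) is equivalent to 2x_1 ≥ 8. Together they would need 8 ≤ 2x_1 ≤ 2, which is impossible since 8 > 2. No point satisfies all constraints.

The feasible region is empty; the LP is infeasible.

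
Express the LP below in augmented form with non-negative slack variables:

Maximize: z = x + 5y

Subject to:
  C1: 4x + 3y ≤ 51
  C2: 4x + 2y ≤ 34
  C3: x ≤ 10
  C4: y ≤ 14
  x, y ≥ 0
max z = x + 5y

s.t.
  4x + 3y + s1 = 51
  4x + 2y + s2 = 34
  x + s3 = 10
  y + s4 = 14
  x, y, s1, s2, s3, s4 ≥ 0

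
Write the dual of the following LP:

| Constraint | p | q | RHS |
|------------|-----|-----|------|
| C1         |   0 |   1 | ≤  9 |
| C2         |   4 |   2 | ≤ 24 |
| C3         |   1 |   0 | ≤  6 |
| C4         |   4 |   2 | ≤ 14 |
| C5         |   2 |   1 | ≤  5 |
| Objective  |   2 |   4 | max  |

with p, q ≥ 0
Minimize: z = 9y1 + 24y2 + 6y3 + 14y4 + 5y5

Subject to:
  C1: -4y2 - y3 - 4y4 - 2y5 ≤ -2
  C2: -y1 - 2y2 - 2y4 - y5 ≤ -4
  y1, y2, y3, y4, y5 ≥ 0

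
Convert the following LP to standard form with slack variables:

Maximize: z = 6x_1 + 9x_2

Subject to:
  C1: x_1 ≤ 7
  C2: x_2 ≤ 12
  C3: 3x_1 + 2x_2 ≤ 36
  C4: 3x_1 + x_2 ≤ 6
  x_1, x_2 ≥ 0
max z = 6x_1 + 9x_2

s.t.
  x_1 + s1 = 7
  x_2 + s2 = 12
  3x_1 + 2x_2 + s3 = 36
  3x_1 + x_2 + s4 = 6
  x_1, x_2, s1, s2, s3, s4 ≥ 0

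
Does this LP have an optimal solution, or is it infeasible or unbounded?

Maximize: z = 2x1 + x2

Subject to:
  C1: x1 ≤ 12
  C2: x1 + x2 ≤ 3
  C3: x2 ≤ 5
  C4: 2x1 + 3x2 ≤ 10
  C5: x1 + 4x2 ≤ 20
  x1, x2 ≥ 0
The point (3, 0) satisfies every constraint, so the LP is feasible; the constraints give x1 ≤ 12 and x2 ≤ 5, which with x1, x2 ≥ 0 keep the feasible region inside a bounded box. A feasible, bounded LP attains a finite optimum at a vertex.

Evaluating z = 2x1 + x2 at each vertex:
  (0, 0): z = 0
  (3, 0): z = 6
  (0, 3): z = 3

Bounded optimum: z* = 6 at (3, 0).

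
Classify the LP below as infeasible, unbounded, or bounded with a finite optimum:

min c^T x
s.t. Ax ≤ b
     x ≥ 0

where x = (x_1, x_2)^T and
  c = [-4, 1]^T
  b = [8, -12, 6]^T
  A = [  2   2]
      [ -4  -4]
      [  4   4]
One constraint requires 4x_1 + 4x_2 ≤ 6, while the constraint -4x_1 - 4x_2 ≤ -12 is equivalent to 4x_1 + 4x_2 ≥ 12. Together they would need 12 ≤ 4x_1 + 4x_2 ≤ 6, which is impossible since 12 > 6. No point satisfies all constraints.

Infeasible — the constraint set is empty.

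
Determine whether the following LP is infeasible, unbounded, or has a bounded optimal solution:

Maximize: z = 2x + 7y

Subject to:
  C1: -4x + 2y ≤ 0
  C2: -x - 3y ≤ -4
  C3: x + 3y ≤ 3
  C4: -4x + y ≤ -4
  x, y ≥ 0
C3 requires x + 3y ≤ 3, while C2 (-x - 3y ≤ -4) is equivalent to x + 3y ≥ 4. Together they would need 4 ≤ x + 3y ≤ 3, which is impossible since 4 > 3. No point satisfies all constraints.

The feasible region is empty; the LP is infeasible.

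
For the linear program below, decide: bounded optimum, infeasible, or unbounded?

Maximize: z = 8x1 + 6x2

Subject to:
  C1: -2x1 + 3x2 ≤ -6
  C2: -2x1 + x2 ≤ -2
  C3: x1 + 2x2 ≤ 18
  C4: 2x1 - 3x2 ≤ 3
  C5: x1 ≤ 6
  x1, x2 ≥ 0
C4 requires 2x1 - 3x2 ≤ 3, while C1 (-2x1 + 3x2 ≤ -6) is equivalent to 2x1 - 3x2 ≥ 6. Together they would need 6 ≤ 2x1 - 3x2 ≤ 3, which is impossible since 6 > 3. No point satisfies all constraints.

The feasible region is empty; the LP is infeasible.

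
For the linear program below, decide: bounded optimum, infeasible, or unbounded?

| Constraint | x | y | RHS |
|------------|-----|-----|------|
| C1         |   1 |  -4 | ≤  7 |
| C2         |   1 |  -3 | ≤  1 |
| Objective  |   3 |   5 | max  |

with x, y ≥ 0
Feasible point: (0, 0) satisfies every constraint, so the LP is feasible.
Direction d = (0, 1): for each constraint row a, a·d ≤ 0 —
  (1)(0) + (-4)(1) = -4 ≤ 0
  (1)(0) + (-3)(1) = -3 ≤ 0
and d ≥ 0, so (0, 0) + t·d stays feasible for every t ≥ 0. Along this ray z = 3x + 5y changes by 5 per unit t, so z → +∞.

The LP is unbounded; z can be made arbitrarily large.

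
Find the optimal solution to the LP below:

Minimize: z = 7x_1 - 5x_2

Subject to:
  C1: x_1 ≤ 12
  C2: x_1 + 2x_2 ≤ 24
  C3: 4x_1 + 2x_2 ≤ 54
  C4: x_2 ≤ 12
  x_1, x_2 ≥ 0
x_1 = 0, x_2 = 12, z = -60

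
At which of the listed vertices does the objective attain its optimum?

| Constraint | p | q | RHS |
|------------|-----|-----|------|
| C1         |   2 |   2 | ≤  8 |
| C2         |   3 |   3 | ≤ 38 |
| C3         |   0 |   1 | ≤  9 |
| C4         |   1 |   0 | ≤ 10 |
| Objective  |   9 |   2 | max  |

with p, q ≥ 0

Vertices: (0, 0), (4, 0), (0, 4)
Evaluating z = 9p + 2q at each vertex:
  (0, 0): z = 0
  (4, 0): z = 36
  (0, 4): z = 8

The largest value is z = 36, attained at (4, 0).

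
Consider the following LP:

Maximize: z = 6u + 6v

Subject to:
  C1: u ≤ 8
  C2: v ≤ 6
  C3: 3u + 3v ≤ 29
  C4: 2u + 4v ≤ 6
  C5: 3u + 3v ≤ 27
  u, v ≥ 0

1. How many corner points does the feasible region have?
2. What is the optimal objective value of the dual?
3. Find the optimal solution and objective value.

1. 3
2. 18 (by strong duality, equal to the primal optimum)
3. u = 3, v = 0, z = 18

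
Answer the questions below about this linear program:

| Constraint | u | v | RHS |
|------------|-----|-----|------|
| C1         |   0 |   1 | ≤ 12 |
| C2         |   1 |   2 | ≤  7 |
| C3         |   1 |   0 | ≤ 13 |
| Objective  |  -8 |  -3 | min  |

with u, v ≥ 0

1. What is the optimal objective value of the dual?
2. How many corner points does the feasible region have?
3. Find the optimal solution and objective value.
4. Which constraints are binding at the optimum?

1. -56 (by strong duality, equal to the primal optimum)
2. 3
3. u = 7, v = 0, z = -56
4. C2, v ≥ 0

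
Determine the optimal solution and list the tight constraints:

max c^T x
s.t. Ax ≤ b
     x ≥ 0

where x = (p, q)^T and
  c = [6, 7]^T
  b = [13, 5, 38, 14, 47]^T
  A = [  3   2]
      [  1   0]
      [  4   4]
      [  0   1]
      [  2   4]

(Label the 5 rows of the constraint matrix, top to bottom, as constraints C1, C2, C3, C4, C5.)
Optimal: p = 0, q = 6.5
Slack at optimum:
  C1: slack = 0 (binding)
  C2: slack = 5
  C3: slack = 12
  C4: slack = 7.5
  C5: slack = 21
  p ≥ 0: p = 0 (binding)
  q ≥ 0: q = 6.5
Binding constraints: C1, p ≥ 0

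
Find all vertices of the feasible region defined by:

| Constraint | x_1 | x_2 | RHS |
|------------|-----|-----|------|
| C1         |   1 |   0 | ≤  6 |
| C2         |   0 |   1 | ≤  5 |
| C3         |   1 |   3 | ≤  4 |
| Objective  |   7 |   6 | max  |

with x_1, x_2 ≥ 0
Each vertex is the intersection of two constraint boundaries that also satisfies all remaining constraints:
  x_1 = 0 and x_2 = 0 → (0, 0)
  x_1 + 3x_2 = 4 and x_2 = 0 → (4, 0)
  x_1 + 3x_2 = 4 and x_1 = 0 → (0, 1.333)

Vertices: (0, 0), (4, 0), (0, 1.333)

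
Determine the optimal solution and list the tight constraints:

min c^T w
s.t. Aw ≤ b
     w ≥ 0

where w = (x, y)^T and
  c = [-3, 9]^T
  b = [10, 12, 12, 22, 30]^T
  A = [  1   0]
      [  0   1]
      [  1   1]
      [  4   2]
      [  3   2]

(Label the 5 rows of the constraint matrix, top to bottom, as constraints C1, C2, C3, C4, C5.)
Optimal: x = 5.5, y = 0
Binding: C4, y ≥ 0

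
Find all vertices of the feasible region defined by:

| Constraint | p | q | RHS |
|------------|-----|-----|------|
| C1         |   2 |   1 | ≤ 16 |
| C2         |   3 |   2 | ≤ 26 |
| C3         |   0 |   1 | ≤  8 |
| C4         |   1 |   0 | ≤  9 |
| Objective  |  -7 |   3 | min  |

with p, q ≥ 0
Each vertex is the intersection of two constraint boundaries that also satisfies all remaining constraints:
  p = 0 and q = 0 → (0, 0)
  2p + q = 16 and q = 0 → (8, 0)
  2p + q = 16 and 3p + 2q = 26 → (6, 4)
  3p + 2q = 26 and q = 8 → (3.333, 8)
  q = 8 and p = 0 → (0, 8)

Vertices: (0, 0), (8, 0), (6, 4), (3.333, 8), (0, 8)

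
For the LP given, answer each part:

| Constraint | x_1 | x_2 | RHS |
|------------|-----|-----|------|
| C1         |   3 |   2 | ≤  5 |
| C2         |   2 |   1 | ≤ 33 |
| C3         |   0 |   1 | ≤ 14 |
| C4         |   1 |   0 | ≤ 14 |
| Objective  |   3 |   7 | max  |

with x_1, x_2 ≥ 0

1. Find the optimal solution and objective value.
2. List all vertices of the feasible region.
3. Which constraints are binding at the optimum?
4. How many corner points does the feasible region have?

1. x_1 = 0, x_2 = 2.5, z = 17.5
2. (0, 0), (1.667, 0), (0, 2.5)
3. C1, x_1 ≥ 0
4. 3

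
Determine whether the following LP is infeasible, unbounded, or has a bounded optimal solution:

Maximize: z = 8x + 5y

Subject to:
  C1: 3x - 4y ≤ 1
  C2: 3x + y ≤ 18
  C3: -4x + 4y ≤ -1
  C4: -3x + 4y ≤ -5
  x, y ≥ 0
C1 requires 3x - 4y ≤ 1, while C4 (-3x + 4y ≤ -5) is equivalent to 3x - 4y ≥ 5. Together they would need 5 ≤ 3x - 4y ≤ 1, which is impossible since 5 > 1. No point satisfies all constraints.

Infeasible — the constraint set is empty.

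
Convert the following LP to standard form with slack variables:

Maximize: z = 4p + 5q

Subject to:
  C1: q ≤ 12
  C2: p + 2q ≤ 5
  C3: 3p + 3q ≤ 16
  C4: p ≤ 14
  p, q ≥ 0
max z = 4p + 5q

s.t.
  q + s1 = 12
  p + 2q + s2 = 5
  3p + 3q + s3 = 16
  p + s4 = 14
  p, q, s1, s2, s3, s4 ≥ 0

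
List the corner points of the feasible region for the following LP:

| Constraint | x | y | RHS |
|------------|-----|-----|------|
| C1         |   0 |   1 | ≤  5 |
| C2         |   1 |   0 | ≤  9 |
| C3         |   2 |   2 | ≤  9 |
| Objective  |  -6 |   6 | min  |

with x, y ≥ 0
Each vertex is the intersection of two constraint boundaries that also satisfies all remaining constraints:
  x = 0 and y = 0 → (0, 0)
  2x + 2y = 9 and y = 0 → (4.5, 0)
  2x + 2y = 9 and x = 0 → (0, 4.5)

Vertices: (0, 0), (4.5, 0), (0, 4.5)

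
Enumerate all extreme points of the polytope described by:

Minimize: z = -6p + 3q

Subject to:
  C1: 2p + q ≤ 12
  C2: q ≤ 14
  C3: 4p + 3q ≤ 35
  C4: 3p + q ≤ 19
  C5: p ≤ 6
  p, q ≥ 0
Each vertex is the intersection of two constraint boundaries that also satisfies all remaining constraints:
  p = 0 and q = 0 → (0, 0)
  2p + q = 12 and p = 6 → (6, 0)
  2p + q = 12 and 4p + 3q = 35 → (0.5, 11)
  4p + 3q = 35 and p = 0 → (0, 11.67)

Vertices: (0, 0), (6, 0), (0.5, 11), (0, 11.67)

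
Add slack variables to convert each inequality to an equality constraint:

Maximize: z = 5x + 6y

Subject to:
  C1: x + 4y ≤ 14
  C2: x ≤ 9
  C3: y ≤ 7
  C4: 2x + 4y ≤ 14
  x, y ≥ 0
max z = 5x + 6y

s.t.
  x + 4y + s1 = 14
  x + s2 = 9
  y + s3 = 7
  2x + 4y + s4 = 14
  x, y, s1, s2, s3, s4 ≥ 0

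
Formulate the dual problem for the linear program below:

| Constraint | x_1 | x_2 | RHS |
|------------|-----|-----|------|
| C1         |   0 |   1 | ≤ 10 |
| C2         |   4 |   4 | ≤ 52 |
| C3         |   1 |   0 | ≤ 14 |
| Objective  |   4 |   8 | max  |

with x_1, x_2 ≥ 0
Minimize: z = 10y1 + 52y2 + 14y3

Subject to:
  C1: -4y2 - y3 ≤ -4
  C2: -y1 - 4y2 ≤ -8
  y1, y2, y3 ≥ 0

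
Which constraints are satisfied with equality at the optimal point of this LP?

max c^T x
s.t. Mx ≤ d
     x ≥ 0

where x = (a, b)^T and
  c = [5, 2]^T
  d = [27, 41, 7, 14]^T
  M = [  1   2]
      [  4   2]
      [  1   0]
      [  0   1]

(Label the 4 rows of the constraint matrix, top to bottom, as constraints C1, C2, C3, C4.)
Optimal: a = 7, b = 6.5
Slack at optimum:
  C1: slack = 7
  C2: slack = 0 (binding)
  C3: slack = 0 (binding)
  C4: slack = 7.5
  a ≥ 0: a = 7
  b ≥ 0: b = 6.5
Binding constraints: C2, C3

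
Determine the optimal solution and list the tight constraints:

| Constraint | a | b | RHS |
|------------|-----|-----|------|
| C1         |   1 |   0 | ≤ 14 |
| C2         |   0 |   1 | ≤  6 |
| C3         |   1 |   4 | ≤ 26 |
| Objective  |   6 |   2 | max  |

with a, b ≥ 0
Optimal: a = 14, b = 3
Slack at optimum:
  C1: slack = 0 (binding)
  C2: slack = 3
  C3: slack = 0 (binding)
  a ≥ 0: a = 14
  b ≥ 0: b = 3
Binding constraints: C1, C3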